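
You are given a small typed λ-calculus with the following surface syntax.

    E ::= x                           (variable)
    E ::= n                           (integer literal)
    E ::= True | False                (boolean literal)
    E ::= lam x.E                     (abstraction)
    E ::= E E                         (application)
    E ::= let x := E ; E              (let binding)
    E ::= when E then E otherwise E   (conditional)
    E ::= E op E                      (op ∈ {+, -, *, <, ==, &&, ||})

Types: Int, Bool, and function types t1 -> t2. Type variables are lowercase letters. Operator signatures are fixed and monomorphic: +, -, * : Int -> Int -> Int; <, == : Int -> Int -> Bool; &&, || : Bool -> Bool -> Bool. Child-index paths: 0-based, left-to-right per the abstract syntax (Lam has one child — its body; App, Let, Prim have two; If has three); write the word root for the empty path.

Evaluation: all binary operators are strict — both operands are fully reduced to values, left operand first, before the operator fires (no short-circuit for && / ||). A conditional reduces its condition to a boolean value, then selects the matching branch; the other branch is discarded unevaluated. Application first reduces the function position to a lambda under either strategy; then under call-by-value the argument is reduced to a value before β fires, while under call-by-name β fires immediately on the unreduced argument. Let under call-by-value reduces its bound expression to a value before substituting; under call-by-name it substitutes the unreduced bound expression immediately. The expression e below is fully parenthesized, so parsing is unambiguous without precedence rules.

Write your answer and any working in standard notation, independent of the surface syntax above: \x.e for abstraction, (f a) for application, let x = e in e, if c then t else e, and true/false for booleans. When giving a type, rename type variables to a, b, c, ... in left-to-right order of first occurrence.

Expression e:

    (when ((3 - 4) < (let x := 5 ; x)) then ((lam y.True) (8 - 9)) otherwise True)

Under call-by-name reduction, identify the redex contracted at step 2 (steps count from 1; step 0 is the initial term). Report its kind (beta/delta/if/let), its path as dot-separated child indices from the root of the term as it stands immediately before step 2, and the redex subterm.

Trace:
step 0: (if ((3 - 4) < (let x = 5 in x)) then ((\y.true) (8 - 9)) else true)
step 1: [delta@0.0] (if (-1 < (let x = 5 in x)) then ((\y.true) (8 - 9)) else true)
step 2: [let@0.1] (if (-1 < 5) then ((\y.true) (8 - 9)) else true)

Answer: let at 0.1 : (let x = 5 in x)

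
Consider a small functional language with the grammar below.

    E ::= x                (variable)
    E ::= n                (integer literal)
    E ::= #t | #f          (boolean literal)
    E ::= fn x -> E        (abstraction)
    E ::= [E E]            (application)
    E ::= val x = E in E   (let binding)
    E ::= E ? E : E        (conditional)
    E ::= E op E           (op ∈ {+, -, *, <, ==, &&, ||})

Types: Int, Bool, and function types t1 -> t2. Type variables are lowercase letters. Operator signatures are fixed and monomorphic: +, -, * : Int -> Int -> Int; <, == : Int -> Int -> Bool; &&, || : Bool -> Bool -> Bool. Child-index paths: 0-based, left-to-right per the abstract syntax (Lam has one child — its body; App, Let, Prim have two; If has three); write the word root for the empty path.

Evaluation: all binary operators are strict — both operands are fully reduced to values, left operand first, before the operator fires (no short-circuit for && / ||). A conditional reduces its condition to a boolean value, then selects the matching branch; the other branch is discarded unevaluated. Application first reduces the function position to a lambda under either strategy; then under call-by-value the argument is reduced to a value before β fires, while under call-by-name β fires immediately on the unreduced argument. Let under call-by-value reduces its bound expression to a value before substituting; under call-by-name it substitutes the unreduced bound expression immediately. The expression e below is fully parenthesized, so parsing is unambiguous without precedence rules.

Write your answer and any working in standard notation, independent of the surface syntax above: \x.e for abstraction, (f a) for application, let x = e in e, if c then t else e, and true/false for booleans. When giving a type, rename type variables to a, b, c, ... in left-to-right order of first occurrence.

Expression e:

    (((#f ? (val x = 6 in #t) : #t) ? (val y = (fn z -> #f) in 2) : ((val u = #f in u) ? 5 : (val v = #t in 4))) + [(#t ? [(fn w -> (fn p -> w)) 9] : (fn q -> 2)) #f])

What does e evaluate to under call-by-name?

Derivation:
step 0: ((if (if false then (let x = 6 in true) else true) then (let y = (\z.false) in 2) else (if (let u = false in u) then 5 else (let v = true in 4))) + ((if true then ((\w.(\p.w)) 9) else (\q.2)) false))
step 1: [if@0.0] ((if true then (let y = (\z.false) in 2) else (if (let u = false in u) then 5 else (let v = true in 4))) + ((if true then ((\w.(\p.w)) 9) else (\q.2)) false))
step 2: [if@0] ((let y = (\z.false) in 2) + ((if true then ((\w.(\p.w)) 9) else (\q.2)) false))
step 3: [let@0] (2 + ((if true then ((\w.(\p.w)) 9) else (\q.2)) false))
step 4: [if@1.0] (2 + (((\w.(\p.w)) 9) false))
step 5: [beta@1.0] (2 + ((\p.9) false))
step 6: [beta@1] (2 + 9)
step 7: [delta@root] 11

Answer: 11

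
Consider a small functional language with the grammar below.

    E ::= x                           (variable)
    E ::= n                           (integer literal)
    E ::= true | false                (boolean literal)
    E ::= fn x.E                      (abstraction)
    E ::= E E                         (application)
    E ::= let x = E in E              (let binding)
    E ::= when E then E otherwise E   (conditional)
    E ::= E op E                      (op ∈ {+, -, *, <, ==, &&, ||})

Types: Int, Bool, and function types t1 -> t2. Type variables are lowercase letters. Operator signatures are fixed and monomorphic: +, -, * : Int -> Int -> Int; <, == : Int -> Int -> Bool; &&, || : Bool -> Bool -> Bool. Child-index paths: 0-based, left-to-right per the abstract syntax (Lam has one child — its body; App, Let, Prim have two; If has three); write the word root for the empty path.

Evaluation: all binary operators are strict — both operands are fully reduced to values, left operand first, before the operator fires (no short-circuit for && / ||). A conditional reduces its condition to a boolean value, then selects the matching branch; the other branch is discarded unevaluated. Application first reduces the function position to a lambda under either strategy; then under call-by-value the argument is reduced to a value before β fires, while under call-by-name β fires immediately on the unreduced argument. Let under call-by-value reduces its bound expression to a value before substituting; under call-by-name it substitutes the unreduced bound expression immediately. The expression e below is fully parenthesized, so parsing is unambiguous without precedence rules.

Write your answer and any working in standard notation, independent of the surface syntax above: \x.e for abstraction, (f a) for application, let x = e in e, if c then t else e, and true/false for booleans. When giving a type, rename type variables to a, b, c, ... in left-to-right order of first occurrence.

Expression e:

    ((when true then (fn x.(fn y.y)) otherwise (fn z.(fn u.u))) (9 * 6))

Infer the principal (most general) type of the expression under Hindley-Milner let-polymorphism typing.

Answer: a -> a

Trace:
  unify Bool ~ Bool
y : b
\y._ : b -> b
\x._ : a -> b -> b
u : d
\u._ : d -> d
\z._ : c -> d -> d
  unify a -> b -> b ~ c -> d -> d
  unify a ~ c
  unify b -> b ~ d -> d
  unify b ~ d
  unify d ~ d
  unify Int ~ Int
  unify Int ~ Int
  unify c -> d -> d ~ Int -> e
  unify c ~ Int
  unify d -> d ~ e
_ _ : d -> d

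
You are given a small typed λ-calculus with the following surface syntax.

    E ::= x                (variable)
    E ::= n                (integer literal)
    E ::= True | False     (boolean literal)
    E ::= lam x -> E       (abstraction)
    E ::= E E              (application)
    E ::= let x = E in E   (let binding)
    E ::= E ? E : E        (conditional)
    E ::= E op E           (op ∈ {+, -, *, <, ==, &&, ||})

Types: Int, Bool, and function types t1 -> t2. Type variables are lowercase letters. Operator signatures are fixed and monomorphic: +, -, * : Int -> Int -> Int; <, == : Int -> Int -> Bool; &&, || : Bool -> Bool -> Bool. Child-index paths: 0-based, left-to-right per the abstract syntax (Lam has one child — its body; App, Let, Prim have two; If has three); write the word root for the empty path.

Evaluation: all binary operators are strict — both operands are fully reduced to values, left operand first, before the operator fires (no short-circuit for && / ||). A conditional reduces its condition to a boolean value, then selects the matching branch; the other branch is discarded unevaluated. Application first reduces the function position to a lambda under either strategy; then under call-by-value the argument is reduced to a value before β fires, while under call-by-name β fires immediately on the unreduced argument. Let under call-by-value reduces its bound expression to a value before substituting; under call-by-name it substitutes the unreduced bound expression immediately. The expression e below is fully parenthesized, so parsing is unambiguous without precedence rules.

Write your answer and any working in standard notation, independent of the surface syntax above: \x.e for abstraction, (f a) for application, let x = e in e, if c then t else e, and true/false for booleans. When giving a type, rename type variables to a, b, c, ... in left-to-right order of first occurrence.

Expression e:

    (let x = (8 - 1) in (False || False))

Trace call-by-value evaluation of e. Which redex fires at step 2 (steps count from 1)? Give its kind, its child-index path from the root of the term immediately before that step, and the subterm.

Trace:
step 0: (let x = (8 - 1) in (false || false))
step 1: [delta@0] (let x = 7 in (false || false))
step 2: [let@root] (false || false)

Answer: let at root : (let x = 7 in (false || false))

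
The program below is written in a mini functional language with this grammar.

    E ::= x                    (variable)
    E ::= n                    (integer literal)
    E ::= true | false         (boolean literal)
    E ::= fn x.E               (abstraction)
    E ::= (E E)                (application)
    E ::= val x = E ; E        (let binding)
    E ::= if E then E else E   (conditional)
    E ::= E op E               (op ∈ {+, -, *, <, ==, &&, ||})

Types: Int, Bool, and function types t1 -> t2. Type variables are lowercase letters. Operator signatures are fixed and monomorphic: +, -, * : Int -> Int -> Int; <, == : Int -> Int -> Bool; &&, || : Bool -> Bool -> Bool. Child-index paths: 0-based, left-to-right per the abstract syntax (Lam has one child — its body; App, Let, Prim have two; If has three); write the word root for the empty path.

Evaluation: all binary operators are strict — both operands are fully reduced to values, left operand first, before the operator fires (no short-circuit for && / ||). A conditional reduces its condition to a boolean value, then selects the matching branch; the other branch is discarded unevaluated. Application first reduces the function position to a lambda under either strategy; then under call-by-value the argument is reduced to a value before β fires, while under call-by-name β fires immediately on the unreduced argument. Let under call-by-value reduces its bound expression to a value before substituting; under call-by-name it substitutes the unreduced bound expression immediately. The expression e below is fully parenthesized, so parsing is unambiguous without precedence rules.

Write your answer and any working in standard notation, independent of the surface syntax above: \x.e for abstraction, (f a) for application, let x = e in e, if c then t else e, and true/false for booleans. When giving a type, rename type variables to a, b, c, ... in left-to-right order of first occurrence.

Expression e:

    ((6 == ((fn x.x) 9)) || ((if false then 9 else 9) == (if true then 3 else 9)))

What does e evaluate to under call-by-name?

Answer: false

Working:
step 0: ((6 == ((\x.x) 9)) || ((if false then 9 else 9) == (if true then 3 else 9)))
step 1: [beta@0.1] ((6 == 9) || ((if false then 9 else 9) == (if true then 3 else 9)))
step 2: [delta@0] (false || ((if false then 9 else 9) == (if true then 3 else 9)))
step 3: [if@1.0] (false || (9 == (if true then 3 else 9)))
step 4: [if@1.1] (false || (9 == 3))
step 5: [delta@1] (false || false)
step 6: [delta@root] false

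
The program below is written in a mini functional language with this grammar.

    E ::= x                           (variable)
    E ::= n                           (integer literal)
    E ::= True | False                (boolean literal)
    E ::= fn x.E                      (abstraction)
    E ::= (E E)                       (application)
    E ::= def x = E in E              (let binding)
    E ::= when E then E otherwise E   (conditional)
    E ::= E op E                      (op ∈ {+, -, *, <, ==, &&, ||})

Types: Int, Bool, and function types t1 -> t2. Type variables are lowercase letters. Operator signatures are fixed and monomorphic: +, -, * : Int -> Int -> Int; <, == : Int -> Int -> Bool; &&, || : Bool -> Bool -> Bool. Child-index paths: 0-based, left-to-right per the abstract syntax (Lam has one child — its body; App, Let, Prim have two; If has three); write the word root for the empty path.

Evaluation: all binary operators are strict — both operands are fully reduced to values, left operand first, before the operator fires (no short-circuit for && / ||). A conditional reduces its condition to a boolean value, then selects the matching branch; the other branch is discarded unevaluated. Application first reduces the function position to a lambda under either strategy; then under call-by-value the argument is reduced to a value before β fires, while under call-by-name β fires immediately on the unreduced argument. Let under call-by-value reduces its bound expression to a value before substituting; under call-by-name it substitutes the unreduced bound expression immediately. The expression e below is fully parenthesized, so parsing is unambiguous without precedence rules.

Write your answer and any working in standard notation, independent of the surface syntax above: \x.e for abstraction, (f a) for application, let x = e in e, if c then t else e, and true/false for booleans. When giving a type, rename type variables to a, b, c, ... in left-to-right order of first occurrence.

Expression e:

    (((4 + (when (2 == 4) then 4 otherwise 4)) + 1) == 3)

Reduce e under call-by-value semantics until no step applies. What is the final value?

Derivation:
step 0: (((4 + (if (2 == 4) then 4 else 4)) + 1) == 3)
step 1: [delta@0.0.1.0] (((4 + (if false then 4 else 4)) + 1) == 3)
step 2: [if@0.0.1] (((4 + 4) + 1) == 3)
step 3: [delta@0.0] ((8 + 1) == 3)
step 4: [delta@0] (9 == 3)
step 5: [delta@root] false

Answer: false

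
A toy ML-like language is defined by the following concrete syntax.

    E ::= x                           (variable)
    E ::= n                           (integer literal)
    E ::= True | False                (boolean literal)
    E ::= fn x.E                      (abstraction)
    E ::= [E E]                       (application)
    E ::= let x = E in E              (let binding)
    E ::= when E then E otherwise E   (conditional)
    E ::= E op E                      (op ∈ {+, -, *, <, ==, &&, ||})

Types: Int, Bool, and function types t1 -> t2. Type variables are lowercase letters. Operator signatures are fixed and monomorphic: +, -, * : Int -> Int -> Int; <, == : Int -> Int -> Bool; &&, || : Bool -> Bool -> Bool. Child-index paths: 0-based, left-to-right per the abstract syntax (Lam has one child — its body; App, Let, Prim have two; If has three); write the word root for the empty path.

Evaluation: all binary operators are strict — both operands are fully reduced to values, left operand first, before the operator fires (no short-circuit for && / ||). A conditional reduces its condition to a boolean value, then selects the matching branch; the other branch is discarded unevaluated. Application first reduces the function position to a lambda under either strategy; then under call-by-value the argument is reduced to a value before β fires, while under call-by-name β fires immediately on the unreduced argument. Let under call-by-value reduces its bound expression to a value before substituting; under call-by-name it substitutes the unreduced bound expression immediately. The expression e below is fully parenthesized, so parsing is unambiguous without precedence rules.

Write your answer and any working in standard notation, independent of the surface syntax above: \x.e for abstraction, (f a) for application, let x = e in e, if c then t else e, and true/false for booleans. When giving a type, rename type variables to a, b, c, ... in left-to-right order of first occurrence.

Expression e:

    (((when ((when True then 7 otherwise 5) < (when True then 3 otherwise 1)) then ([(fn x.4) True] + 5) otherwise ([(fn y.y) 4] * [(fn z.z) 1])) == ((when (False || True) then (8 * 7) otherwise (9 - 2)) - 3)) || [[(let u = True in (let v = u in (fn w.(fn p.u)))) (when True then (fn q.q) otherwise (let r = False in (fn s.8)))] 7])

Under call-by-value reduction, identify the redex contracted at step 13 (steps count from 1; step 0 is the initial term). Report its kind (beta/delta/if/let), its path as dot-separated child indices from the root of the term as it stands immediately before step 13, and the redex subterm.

Answer: let at 1.0.0 : (let u = true in (let v = u in (\w.(\p.u))))

Derivation:
step 0: (((if ((if true then 7 else 5) < (if true then 3 else 1)) then (((\x.4) true) + 5) else (((\y.y) 4) * ((\z.z) 1))) == ((if (false || true) then (8 * 7) else (9 - 2)) - 3)) || (((let u = true in (let v = u in (\w.(\p.u)))) (if true then (\q.q) else (let r = false in (\s.8)))) 7))
step 1: [if@0.0.0.0] (((if (7 < (if true then 3 else 1)) then (((\x.4) true) + 5) else (((\y.y) 4) * ((\z.z) 1))) == ((if (false || true) then (8 * 7) else (9 - 2)) - 3)) || (((let u = true in (let v = u in (\w.(\p.u)))) (if true then (\q.q) else (let r = false in (\s.8)))) 7))
step 2: [if@0.0.0.1] (((if (7 < 3) then (((\x.4) true) + 5) else (((\y.y) 4) * ((\z.z) 1))) == ((if (false || true) then (8 * 7) else (9 - 2)) - 3)) || (((let u = true in (let v = u in (\w.(\p.u)))) (if true then (\q.q) else (let r = false in (\s.8)))) 7))
step 3: [delta@0.0.0] (((if false then (((\x.4) true) + 5) else (((\y.y) 4) * ((\z.z) 1))) == ((if (false || true) then (8 * 7) else (9 - 2)) - 3)) || (((let u = true in (let v = u in (\w.(\p.u)))) (if true then (\q.q) else (let r = false in (\s.8)))) 7))
step 4: [if@0.0] (((((\y.y) 4) * ((\z.z) 1)) == ((if (false || true) then (8 * 7) else (9 - 2)) - 3)) || (((let u = true in (let v = u in (\w.(\p.u)))) (if true then (\q.q) else (let r = false in (\s.8)))) 7))
step 5: [beta@0.0.0] (((4 * ((\z.z) 1)) == ((if (false || true) then (8 * 7) else (9 - 2)) - 3)) || (((let u = true in (let v = u in (\w.(\p.u)))) (if true then (\q.q) else (let r = false in (\s.8)))) 7))
step 6: [beta@0.0.1] (((4 * 1) == ((if (false || true) then (8 * 7) else (9 - 2)) - 3)) || (((let u = true in (let v = u in (\w.(\p.u)))) (if true then (\q.q) else (let r = false in (\s.8)))) 7))
step 7: [delta@0.0] ((4 == ((if (false || true) then (8 * 7) else (9 - 2)) - 3)) || (((let u = true in (let v = u in (\w.(\p.u)))) (if true then (\q.q) else (let r = false in (\s.8)))) 7))
step 8: [delta@0.1.0.0] ((4 == ((if true then (8 * 7) else (9 - 2)) - 3)) || (((let u = true in (let v = u in (\w.(\p.u)))) (if true then (\q.q) else (let r = false in (\s.8)))) 7))
step 9: [if@0.1.0] ((4 == ((8 * 7) - 3)) || (((let u = true in (let v = u in (\w.(\p.u)))) (if true then (\q.q) else (let r = false in (\s.8)))) 7))
step 10: [delta@0.1.0] ((4 == (56 - 3)) || (((let u = true in (let v = u in (\w.(\p.u)))) (if true then (\q.q) else (let r = false in (\s.8)))) 7))
step 11: [delta@0.1] ((4 == 53) || (((let u = true in (let v = u in (\w.(\p.u)))) (if true then (\q.q) else (let r = false in (\s.8)))) 7))
step 12: [delta@0] (false || (((let u = true in (let v = u in (\w.(\p.u)))) (if true then (\q.q) else (let r = false in (\s.8)))) 7))
step 13: [let@1.0.0] (false || (((let v = true in (\w.(\p.true))) (if true then (\q.q) else (let r = false in (\s.8)))) 7))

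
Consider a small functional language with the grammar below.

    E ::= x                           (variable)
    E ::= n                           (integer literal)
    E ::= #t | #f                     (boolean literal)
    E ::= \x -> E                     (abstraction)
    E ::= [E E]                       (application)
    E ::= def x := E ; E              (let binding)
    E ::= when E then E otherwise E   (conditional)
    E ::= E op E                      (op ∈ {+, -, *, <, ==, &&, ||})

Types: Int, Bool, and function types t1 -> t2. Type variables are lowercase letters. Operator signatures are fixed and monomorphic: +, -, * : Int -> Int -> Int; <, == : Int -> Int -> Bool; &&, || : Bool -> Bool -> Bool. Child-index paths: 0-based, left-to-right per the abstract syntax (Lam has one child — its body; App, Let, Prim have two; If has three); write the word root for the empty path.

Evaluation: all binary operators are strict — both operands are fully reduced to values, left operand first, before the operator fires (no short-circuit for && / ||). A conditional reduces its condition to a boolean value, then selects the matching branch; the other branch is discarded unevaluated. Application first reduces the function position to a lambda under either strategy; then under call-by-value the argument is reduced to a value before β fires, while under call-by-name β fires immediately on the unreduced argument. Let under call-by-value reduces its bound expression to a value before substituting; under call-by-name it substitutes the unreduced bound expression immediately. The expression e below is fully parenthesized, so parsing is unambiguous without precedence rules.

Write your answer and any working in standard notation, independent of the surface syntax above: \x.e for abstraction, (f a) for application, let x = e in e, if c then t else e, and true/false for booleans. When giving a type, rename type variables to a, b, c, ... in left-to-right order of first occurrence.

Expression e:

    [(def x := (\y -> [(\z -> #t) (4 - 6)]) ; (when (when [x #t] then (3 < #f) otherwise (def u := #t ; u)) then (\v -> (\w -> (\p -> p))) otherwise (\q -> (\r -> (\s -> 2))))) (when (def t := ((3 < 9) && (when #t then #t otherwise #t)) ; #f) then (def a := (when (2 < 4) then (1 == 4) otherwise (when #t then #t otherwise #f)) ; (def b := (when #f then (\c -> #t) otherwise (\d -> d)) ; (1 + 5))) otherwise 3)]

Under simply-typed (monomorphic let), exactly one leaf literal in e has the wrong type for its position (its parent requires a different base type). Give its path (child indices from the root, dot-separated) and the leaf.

Trace:
\z._ : b -> Bool
  unify Int ~ Int
  unify Int ~ Int
  unify b -> Bool ~ Int -> c
  unify b ~ Int
  unify Bool ~ c
_ _ : Bool
\y._ : a -> Bool
let x : a -> Bool
x : a -> Bool
  unify a -> Bool ~ Bool -> d
  unify a ~ Bool
  unify Bool ~ d
_ _ : Bool
  unify Bool ~ Bool
  unify Int ~ Int
  unify Bool ~ Int
  FAIL: mismatch Bool ~ Int

Answer: 0.1.0.1.1 : false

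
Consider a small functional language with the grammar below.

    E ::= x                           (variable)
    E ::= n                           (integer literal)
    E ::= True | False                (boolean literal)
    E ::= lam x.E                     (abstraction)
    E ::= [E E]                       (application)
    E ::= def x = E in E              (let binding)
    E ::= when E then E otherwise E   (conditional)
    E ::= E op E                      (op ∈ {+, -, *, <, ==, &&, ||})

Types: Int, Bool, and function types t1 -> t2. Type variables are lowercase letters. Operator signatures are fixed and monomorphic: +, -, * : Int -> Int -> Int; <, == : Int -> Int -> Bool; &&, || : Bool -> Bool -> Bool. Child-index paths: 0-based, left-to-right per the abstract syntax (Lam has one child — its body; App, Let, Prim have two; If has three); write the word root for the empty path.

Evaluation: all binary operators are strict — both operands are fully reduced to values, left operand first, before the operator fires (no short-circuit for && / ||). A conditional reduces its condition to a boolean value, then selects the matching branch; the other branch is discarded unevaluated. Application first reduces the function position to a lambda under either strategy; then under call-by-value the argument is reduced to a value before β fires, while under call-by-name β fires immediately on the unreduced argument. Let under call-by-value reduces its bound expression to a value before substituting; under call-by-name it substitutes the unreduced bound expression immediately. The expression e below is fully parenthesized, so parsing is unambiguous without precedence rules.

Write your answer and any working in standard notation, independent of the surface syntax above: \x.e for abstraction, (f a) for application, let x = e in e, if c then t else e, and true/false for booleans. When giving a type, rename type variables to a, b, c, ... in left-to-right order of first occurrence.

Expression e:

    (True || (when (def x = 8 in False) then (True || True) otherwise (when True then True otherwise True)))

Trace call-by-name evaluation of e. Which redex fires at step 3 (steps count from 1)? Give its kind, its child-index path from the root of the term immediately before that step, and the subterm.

Answer: if at 1 : (if true then true else true)

Trace:
step 0: (true || (if (let x = 8 in false) then (true || true) else (if true then true else true)))
step 1: [let@1.0] (true || (if false then (true || true) else (if true then true else true)))
step 2: [if@1] (true || (if true then true else true))
step 3: [if@1] (true || true)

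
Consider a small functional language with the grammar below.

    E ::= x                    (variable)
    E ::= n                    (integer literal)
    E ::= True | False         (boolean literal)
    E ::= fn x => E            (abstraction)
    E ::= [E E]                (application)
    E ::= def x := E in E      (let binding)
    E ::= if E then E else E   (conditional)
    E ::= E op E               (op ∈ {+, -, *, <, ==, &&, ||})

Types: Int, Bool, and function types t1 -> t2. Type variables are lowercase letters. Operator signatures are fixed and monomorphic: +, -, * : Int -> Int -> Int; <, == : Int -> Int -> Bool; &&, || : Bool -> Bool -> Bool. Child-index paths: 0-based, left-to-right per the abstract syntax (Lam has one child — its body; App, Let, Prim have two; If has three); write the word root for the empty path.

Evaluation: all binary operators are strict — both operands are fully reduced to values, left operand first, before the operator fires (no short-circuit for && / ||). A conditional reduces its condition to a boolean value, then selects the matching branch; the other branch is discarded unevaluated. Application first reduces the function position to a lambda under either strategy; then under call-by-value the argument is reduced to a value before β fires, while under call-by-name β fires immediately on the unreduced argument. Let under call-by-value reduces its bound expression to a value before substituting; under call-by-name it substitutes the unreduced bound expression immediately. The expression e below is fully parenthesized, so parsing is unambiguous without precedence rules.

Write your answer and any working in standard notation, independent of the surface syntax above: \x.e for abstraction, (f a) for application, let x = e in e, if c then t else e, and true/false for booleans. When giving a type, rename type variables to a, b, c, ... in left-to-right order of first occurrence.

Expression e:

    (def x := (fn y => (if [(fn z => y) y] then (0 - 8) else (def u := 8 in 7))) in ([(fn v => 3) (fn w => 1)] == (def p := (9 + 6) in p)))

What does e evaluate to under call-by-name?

Trace:
step 0: (let x = (\y.(if ((\z.y) y) then (0 - 8) else (let u = 8 in 7))) in (((\v.3) (\w.1)) == (let p = (9 + 6) in p)))
step 1: [let@root] (((\v.3) (\w.1)) == (let p = (9 + 6) in p))
step 2: [beta@0] (3 == (let p = (9 + 6) in p))
step 3: [let@1] (3 == (9 + 6))
step 4: [delta@1] (3 == 15)
step 5: [delta@root] false

Answer: false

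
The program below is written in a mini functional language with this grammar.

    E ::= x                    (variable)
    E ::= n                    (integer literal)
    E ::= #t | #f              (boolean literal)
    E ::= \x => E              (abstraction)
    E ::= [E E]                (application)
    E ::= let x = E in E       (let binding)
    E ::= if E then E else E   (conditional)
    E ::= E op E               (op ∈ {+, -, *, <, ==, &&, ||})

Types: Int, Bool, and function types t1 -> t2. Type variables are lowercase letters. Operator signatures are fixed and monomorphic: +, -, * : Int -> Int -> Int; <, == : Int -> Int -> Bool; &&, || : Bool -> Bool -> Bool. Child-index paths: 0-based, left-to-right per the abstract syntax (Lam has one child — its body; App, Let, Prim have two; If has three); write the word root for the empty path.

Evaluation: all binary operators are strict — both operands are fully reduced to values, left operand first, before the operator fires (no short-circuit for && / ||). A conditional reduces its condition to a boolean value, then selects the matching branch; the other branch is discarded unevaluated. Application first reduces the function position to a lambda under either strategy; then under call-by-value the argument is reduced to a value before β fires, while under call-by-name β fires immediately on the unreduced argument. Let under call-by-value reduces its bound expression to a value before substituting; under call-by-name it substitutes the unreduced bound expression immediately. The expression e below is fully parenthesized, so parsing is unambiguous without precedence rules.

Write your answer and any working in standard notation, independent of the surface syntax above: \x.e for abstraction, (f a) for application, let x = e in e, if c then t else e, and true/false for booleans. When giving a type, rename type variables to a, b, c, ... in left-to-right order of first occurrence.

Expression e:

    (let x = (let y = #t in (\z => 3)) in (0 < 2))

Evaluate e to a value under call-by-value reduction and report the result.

Trace:
step 0: (let x = (let y = true in (\z.3)) in (0 < 2))
step 1: [let@0] (let x = (\z.3) in (0 < 2))
step 2: [let@root] (0 < 2)
step 3: [delta@root] true

Answer: true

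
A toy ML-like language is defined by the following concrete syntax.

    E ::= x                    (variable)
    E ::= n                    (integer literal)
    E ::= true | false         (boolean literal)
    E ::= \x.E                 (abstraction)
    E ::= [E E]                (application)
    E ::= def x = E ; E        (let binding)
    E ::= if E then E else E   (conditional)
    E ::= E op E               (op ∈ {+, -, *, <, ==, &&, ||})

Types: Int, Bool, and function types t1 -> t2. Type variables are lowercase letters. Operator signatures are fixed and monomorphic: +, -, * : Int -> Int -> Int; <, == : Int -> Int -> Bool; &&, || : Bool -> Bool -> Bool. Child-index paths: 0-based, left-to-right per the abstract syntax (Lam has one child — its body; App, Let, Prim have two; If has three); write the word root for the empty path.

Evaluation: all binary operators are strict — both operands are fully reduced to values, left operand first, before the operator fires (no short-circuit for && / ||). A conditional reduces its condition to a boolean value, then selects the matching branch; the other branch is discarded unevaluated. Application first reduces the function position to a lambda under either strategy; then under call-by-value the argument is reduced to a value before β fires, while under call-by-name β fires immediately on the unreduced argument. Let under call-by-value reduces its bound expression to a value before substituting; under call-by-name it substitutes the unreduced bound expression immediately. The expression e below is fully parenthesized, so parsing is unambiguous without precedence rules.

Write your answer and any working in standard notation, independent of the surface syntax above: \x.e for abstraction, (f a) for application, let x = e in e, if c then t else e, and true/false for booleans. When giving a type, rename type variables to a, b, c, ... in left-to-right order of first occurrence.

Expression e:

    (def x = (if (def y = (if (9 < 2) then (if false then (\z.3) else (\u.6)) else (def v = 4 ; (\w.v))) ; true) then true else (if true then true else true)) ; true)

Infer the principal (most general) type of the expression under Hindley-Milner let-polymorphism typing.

Trace:
  unify Int ~ Int
  unify Int ~ Int
  unify Bool ~ Bool
  unify Bool ~ Bool
\z._ : a -> Int
\u._ : b -> Int
  unify a -> Int ~ b -> Int
  unify a ~ b
  unify Int ~ Int
let v : Int
v : Int
\w._ : c -> Int
  unify b -> Int ~ c -> Int
  unify b ~ c
  unify Int ~ Int
let y : forall. c -> Int
  unify Bool ~ Bool
  unify Bool ~ Bool
  unify Bool ~ Bool
  unify Bool ~ Bool
let x : Bool

Answer: Bool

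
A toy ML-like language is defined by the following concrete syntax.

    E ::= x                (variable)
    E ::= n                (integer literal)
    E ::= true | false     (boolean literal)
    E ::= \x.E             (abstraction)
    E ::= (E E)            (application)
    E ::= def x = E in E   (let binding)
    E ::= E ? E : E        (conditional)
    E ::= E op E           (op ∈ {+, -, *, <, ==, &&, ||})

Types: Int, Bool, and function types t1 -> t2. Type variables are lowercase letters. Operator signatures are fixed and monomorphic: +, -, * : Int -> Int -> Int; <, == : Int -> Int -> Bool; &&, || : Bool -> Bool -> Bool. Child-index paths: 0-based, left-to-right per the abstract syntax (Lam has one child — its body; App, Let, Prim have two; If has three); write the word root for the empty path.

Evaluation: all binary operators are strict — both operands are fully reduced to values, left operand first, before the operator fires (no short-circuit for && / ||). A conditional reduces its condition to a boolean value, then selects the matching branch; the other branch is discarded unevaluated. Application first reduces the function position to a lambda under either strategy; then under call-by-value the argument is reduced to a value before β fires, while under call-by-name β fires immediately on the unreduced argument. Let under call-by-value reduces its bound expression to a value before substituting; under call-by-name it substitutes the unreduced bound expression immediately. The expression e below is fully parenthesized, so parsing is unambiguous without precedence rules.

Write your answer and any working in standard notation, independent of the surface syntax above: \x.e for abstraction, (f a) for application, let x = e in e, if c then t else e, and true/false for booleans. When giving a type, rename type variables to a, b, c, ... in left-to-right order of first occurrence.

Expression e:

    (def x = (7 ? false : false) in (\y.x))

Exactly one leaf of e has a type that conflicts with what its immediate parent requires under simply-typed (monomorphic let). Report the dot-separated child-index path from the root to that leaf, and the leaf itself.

Derivation:
  unify Int ~ Bool
  FAIL: mismatch Int ~ Bool

Answer: 0.0 : 7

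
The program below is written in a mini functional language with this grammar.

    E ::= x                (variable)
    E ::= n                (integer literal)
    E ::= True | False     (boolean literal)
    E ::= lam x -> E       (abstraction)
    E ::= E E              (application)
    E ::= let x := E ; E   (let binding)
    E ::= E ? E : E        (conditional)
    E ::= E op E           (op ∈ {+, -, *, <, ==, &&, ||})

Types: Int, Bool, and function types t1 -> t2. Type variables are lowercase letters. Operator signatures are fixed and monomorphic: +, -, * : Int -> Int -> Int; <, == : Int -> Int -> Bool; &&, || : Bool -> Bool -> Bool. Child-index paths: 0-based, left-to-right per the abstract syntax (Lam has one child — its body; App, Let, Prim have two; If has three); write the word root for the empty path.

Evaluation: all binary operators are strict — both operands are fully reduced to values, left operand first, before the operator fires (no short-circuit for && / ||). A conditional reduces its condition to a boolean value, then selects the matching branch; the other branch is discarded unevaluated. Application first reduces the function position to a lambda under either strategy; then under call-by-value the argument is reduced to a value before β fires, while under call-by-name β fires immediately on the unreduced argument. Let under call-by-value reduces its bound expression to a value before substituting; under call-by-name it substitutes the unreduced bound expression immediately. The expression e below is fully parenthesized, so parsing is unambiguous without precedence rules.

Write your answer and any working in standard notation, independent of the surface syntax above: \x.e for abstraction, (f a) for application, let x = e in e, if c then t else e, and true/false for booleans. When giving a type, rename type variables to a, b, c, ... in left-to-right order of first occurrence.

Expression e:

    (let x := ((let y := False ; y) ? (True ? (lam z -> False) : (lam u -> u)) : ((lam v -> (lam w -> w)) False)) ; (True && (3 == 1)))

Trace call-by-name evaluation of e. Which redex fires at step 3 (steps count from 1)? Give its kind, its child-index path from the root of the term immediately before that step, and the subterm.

Working:
step 0: (let x = (if (let y = false in y) then (if true then (\z.false) else (\u.u)) else ((\v.(\w.w)) false)) in (true && (3 == 1)))
step 1: [let@root] (true && (3 == 1))
step 2: [delta@1] (true && false)
step 3: [delta@root] false

Answer: delta at root : (true && false)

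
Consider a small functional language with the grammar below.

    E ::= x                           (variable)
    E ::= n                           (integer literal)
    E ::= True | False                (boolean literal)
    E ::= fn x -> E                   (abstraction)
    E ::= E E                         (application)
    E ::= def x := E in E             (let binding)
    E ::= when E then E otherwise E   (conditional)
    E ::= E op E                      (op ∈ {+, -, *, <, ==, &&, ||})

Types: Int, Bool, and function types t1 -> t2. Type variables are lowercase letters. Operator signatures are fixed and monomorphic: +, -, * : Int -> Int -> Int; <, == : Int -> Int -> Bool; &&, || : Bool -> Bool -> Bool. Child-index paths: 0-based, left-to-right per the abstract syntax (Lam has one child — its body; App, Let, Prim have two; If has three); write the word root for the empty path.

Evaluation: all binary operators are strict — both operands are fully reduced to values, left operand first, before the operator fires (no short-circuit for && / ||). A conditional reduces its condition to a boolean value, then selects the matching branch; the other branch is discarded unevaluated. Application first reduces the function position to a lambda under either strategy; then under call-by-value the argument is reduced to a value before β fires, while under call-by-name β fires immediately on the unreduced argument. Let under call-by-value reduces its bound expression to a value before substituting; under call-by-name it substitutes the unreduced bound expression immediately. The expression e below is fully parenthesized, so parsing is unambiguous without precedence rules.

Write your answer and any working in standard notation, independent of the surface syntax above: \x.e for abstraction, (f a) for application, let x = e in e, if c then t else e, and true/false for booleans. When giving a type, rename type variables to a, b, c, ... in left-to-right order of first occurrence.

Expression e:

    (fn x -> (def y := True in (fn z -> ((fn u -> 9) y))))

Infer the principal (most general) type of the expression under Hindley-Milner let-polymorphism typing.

Trace:
let y : Bool
\u._ : c -> Int
y : Bool
  unify c -> Int ~ Bool -> d
  unify c ~ Bool
  unify Int ~ d
_ _ : Int
\z._ : b -> Int
\x._ : a -> b -> Int

Answer: a -> b -> Int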